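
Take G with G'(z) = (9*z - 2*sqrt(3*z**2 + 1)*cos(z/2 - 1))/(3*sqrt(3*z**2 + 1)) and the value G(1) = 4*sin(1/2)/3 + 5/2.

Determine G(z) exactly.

Any candidate G(z) must reproduce the stated G'(z) exactly.
A general antiderivative is sqrt(3*z**2 + 1) - 4*sin(z/2 - 1)/3 + C.
The condition gives C = 4*sin(1/2)/3 + 5/2 - (4*sin(1/2)/3 + 2) = 1/2.
So G(z) = (6*sqrt(3*z**2 + 1) - 8*sin(z/2 - 1) + 3)/6.
Check: d/dz[(6*sqrt(3*z**2 + 1) - 8*sin(z/2 - 1) + 3)/6] = (9*z - 2*sqrt(3*z**2 + 1)*cos(z/2 - 1))/(3*sqrt(3*z**2 + 1)) = G'(z).

G(z) = (6*sqrt(3*z**2 + 1) - 8*sin(z/2 - 1) + 3)/6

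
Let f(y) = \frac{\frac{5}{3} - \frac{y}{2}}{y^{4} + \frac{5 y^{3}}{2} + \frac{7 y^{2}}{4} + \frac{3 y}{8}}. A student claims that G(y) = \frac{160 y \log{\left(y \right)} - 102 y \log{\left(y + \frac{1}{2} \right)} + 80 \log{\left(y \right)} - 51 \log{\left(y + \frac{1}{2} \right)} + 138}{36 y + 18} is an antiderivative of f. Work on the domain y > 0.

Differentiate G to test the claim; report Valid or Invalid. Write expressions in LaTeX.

d/dy[G] = \frac{58 y^{2} - 29 y + 40}{36 y^{3} + 36 y^{2} + 9 y}
d/dy[G] - f(y) = \frac{29}{18 y + 27} != 0.

Invalid: d/dy[G] - f = \frac{29}{18 y + 27}, which is not 0.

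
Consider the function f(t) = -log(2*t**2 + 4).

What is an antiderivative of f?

Differentiate the proposed F(t) back; it has to land on f(t) exactly.
Check: d/dt[-t*log(2*t**2 + 4) + 2*t - 2*sqrt(2)*atan(sqrt(2)*t/2)] = -log(t**2 + 2) - log(2), which equals f(t).

An antiderivative is F(t) = -t*log(2*t**2 + 4) + 2*t - 2*sqrt(2)*atan(sqrt(2)*t/2).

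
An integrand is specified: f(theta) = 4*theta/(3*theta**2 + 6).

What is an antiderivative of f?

An antiderivative is F(theta) = 2*log(theta**2 + 2)/3.

f matches the chain-rule pattern g'(h)*h' with inner function h(theta) = theta**2 + 2; substituting u = h(theta) collapses the integral.
Check: d/dtheta[2*log(theta**2 + 2)/3] = 4*theta/(3*theta**2 + 6) = f(theta).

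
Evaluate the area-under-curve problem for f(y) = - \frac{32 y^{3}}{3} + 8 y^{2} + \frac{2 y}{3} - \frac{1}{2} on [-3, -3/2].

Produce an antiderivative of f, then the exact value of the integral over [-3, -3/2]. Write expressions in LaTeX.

The substitution u = \frac{4 y^{2}}{3} - \frac{2 y}{3} - \frac{1}{4} works: f is exactly (dF/du)*(du/dy) for that inner function.
F(y) = - \frac{3 \left(\frac{4 y^{2}}{3} - \frac{2 y}{3} - \frac{1}{4}\right)^{2}}{2} is an antiderivative of f.
Check: d/dy[- \frac{3 \left(\frac{4 y^{2}}{3} - \frac{2 y}{3} - \frac{1}{4}\right)^{2}}{2}] = - \frac{32 y^{3}}{3} + 8 y^{2} + \frac{2 y}{3} - \frac{1}{2} = f(y).
F(-3/2) = - \frac{675}{32}; F(-3) = - \frac{9075}{32}.
Integral = F(-3/2) - F(-3) = \frac{525}{2}.

Antiderivative: F(y) = - \frac{3 \left(\frac{4 y^{2}}{3} - \frac{2 y}{3} - \frac{1}{4}\right)^{2}}{2}; value = \frac{525}{2}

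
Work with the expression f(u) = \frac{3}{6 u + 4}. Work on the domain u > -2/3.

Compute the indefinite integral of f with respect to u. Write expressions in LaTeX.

F(u) = \frac{\log{\left(\frac{3 u}{2} + 1 \right)}}{2} + C

Recover f(u) by differentiating a candidate F(u); any mismatch rules it out.
Check: d/du[\frac{\log{\left(\frac{3 u}{2} + 1 \right)}}{2}] = \frac{3}{6 u + 4} = f(u).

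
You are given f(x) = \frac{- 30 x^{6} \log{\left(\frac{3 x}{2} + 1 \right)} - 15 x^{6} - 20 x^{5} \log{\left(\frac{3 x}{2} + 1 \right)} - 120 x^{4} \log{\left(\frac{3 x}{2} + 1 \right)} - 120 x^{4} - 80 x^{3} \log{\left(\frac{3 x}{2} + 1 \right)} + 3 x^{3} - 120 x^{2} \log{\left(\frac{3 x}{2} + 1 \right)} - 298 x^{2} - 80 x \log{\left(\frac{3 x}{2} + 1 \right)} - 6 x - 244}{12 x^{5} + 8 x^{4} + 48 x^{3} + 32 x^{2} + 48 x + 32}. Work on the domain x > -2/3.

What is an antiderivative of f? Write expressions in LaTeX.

An antiderivative is F(x) = - \frac{5 x^{2} \log{\left(\frac{3 x}{2} + 1 \right)}}{4} - \frac{x}{4 x^{2} + 8} - 5 \log{\left(\frac{3 x}{2} + 1 \right)}.

A candidate is checked by its d/dx: the result must match f(x).
Check: d/dx[- \frac{5 x^{2} \log{\left(\frac{3 x}{2} + 1 \right)}}{4} - \frac{x}{4 x^{2} + 8} - 5 \log{\left(\frac{3 x}{2} + 1 \right)}] = \frac{- 30 x^{6} \log{\left(\frac{3 x}{2} + 1 \right)} - 15 x^{6} - 20 x^{5} \log{\left(\frac{3 x}{2} + 1 \right)} - 120 x^{4} \log{\left(\frac{3 x}{2} + 1 \right)} - 120 x^{4} - 80 x^{3} \log{\left(\frac{3 x}{2} + 1 \right)} + 3 x^{3} - 120 x^{2} \log{\left(\frac{3 x}{2} + 1 \right)} - 298 x^{2} - 80 x \log{\left(\frac{3 x}{2} + 1 \right)} - 6 x - 244}{12 x^{5} + 8 x^{4} + 48 x^{3} + 32 x^{2} + 48 x + 32} = f(x).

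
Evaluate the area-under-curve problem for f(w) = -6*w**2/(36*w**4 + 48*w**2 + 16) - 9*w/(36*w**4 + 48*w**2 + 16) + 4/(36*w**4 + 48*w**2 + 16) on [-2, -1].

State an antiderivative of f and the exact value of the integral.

Recognize the product-rule pattern: f = u'v + uv' with u = 1/(2*w**2 + 4/3), v = w/3 + 1/4, so integration by parts undoes it.
F(w) = (4*w + 3)/(24*w**2 + 16) is an antiderivative of f.
Check: d/dw[(4*w + 3)/(24*w**2 + 16)] = (-6*w**2 - 9*w + 4)/(36*w**4 + 48*w**2 + 16), which equals f(w).
F(-1) = -1/40; F(-2) = -5/112.
Integral = F(-1) - F(-2) = 11/560.

Antiderivative: F(w) = (4*w + 3)/(24*w**2 + 16); value = 11/560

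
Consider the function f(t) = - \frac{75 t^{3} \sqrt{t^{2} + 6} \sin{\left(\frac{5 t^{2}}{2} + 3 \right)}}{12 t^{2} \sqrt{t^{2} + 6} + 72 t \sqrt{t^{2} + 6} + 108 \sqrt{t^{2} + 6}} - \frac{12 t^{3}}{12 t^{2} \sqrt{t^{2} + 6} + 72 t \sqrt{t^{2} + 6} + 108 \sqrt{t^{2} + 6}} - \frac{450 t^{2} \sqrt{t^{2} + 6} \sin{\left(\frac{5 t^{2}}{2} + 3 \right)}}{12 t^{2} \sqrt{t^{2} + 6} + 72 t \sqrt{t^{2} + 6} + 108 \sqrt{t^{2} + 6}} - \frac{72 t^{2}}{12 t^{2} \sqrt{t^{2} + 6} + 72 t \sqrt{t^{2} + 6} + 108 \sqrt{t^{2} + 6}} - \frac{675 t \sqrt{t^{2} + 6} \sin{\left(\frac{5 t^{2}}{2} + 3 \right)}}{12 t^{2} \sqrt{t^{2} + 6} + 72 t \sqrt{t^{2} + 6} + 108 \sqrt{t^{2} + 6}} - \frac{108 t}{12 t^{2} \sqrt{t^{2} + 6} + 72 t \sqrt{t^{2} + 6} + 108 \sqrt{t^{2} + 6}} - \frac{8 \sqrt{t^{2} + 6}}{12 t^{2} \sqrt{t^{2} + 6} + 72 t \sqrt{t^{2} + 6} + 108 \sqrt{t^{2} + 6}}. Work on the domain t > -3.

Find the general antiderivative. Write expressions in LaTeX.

F(t) = \frac{- 12 t \sqrt{t^{2} + 6} + 15 t \cos{\left(\frac{5 t^{2}}{2} + 3 \right)} - 36 \sqrt{t^{2} + 6} + 45 \cos{\left(\frac{5 t^{2}}{2} + 3 \right)} + 8}{12 t + 36} + C

Integrate term by term and add the pieces.
Check: d/dt[\frac{- 12 t \sqrt{t^{2} + 6} + 15 t \cos{\left(\frac{5 t^{2}}{2} + 3 \right)} - 36 \sqrt{t^{2} + 6} + 45 \cos{\left(\frac{5 t^{2}}{2} + 3 \right)} + 8}{12 t + 36}] = \frac{- 75 t^{3} \sqrt{t^{2} + 6} \sin{\left(\frac{5 t^{2}}{2} + 3 \right)} - 12 t^{3} - 450 t^{2} \sqrt{t^{2} + 6} \sin{\left(\frac{5 t^{2}}{2} + 3 \right)} - 72 t^{2} - 675 t \sqrt{t^{2} + 6} \sin{\left(\frac{5 t^{2}}{2} + 3 \right)} - 108 t - 8 \sqrt{t^{2} + 6}}{12 t^{2} \sqrt{t^{2} + 6} + 72 t \sqrt{t^{2} + 6} + 108 \sqrt{t^{2} + 6}}, which equals f(t).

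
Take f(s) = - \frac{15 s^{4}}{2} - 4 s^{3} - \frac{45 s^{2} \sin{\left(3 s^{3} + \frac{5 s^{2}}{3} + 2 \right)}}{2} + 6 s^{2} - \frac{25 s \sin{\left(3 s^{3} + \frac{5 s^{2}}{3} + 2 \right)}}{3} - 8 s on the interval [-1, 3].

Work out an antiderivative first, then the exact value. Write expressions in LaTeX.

Integrate term by term and add the pieces.
F(s) = - \frac{3 s^{5}}{2} - s^{4} + 2 s^{3} - 4 s^{2} + \frac{5 \cos{\left(3 s^{3} + \frac{5 s^{2}}{3} + 2 \right)}}{2} is an antiderivative of f.
Check: d/ds[- \frac{3 s^{5}}{2} - s^{4} + 2 s^{3} - 4 s^{2} + \frac{5 \cos{\left(3 s^{3} + \frac{5 s^{2}}{3} + 2 \right)}}{2}] = - \frac{15 s^{4}}{2} - 4 s^{3} - \frac{45 s^{2} \sin{\left(3 s^{3} + \frac{5 s^{2}}{3} + 2 \right)}}{2} + 6 s^{2} - \frac{25 s \sin{\left(3 s^{3} + \frac{5 s^{2}}{3} + 2 \right)}}{3} - 8 s = f(s).
F(3) = - \frac{855}{2} + \frac{5 \cos{\left(98 \right)}}{2}; F(-1) = - \frac{11}{2} + \frac{5 \cos{\left(\frac{2}{3} \right)}}{2}.
Integral = F(3) - F(-1) = -422 + \frac{5 \cos{\left(98 \right)}}{2} - \frac{5 \cos{\left(\frac{2}{3} \right)}}{2}.

Antiderivative: F(s) = - \frac{3 s^{5}}{2} - s^{4} + 2 s^{3} - 4 s^{2} + \frac{5 \cos{\left(3 s^{3} + \frac{5 s^{2}}{3} + 2 \right)}}{2}; value = -422 + \frac{5 \cos{\left(98 \right)}}{2} - \frac{5 \cos{\left(\frac{2}{3} \right)}}{2}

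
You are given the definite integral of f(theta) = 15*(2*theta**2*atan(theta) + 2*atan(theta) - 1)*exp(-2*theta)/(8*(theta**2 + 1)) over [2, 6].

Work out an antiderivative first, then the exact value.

f has the shape u'v + uv' for u = -15*atan(theta)/8 and v = exp(-2*theta) — it is the derivative of the product u*v.
F(theta) = -15*exp(-2*theta)*atan(theta)/8 is an antiderivative of f.
Check: d/dtheta[-15*exp(-2*theta)*atan(theta)/8] = (30*theta**2*atan(theta) + 30*atan(theta) - 15)/(8*theta**2*exp(2*theta) + 8*exp(2*theta)), which equals f(theta).
F(6) = -15*exp(-12)*atan(6)/8; F(2) = -15*exp(-4)*atan(2)/8.
Integral = F(6) - F(2) = -15*exp(-12)*atan(6)/8 + 15*exp(-4)*atan(2)/8.

Antiderivative: F(theta) = -15*exp(-2*theta)*atan(theta)/8; value = -15*exp(-12)*atan(6)/8 + 15*exp(-4)*atan(2)/8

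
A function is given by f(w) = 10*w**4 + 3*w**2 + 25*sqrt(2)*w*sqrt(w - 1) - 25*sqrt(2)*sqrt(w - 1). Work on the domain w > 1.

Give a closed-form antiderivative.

An antiderivative is F(w) = 2*w**5 + w**3 + 5*(2*w - 2)**(5/2)/2.

Integrate term by term and add the pieces.
Check: d/dw[2*w**5 + w**3 + 5*(2*w - 2)**(5/2)/2] = 10*w**4 + 3*w**2 + 25*sqrt(2)*w*sqrt(w - 1) - 25*sqrt(2)*sqrt(w - 1) = f(w).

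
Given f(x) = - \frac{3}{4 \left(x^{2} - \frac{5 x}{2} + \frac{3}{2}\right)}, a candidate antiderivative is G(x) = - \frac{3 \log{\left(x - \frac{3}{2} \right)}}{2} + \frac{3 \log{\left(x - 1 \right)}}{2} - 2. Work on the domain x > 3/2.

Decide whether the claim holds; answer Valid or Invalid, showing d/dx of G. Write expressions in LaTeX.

Valid - differentiating G returns exactly f.

d/dx[G] = - \frac{3}{4 x^{2} - 10 x + 6}
This equals f(x) exactly, so the claim holds.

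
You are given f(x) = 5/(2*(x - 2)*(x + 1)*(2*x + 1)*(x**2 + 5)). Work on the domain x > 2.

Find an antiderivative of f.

An antiderivative is F(x) = (28*log(x - 2) - 288*log(x + 1/2) + 210*log(x + 1) + 25*log(x**2 + 5) + 2*sqrt(5)*atan(sqrt(5)*x/5))/1512.

The denominator factors as 2*(x - 2)*(x + 1)*(2*x + 1)*(x**2 + 5); partial fractions split f into directly integrable pieces: 5*(5*x + 1)/(756*(x**2 + 5)) - 8/(21*(2*x + 1)) + 5/(36*(x + 1)) + 1/(54*(x - 2)).
Check: d/dx[(28*log(x - 2) - 288*log(x + 1/2) + 210*log(x + 1) + 25*log(x**2 + 5) + 2*sqrt(5)*atan(sqrt(5)*x/5))/1512] = 5/(4*x**5 - 2*x**4 + 10*x**3 - 14*x**2 - 50*x - 20), which equals f(x).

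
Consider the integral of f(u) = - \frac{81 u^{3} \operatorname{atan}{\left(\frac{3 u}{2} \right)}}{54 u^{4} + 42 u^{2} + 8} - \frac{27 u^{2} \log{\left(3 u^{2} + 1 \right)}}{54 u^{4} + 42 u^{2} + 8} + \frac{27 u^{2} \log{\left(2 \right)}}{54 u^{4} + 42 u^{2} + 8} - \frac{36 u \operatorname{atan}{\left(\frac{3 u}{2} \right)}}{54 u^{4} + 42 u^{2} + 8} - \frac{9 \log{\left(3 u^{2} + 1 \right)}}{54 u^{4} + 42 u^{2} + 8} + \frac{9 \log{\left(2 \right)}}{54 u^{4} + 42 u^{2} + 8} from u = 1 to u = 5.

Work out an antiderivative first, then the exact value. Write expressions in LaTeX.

Antiderivative: F(u) = - \frac{3 \log{\left(\frac{3 u^{2}}{2} + \frac{1}{2} \right)} \operatorname{atan}{\left(\frac{3 u}{2} \right)}}{4}; value = - \frac{3 \log{\left(38 \right)} \operatorname{atan}{\left(\frac{15}{2} \right)}}{4} + \frac{3 \log{\left(2 \right)} \operatorname{atan}{\left(\frac{3}{2} \right)}}{4}

Recognize the product-rule pattern: f = v'r + vr' with v = - \frac{3 \operatorname{atan}{\left(\frac{3 u}{2} \right)}}{4}, r = \log{\left(\frac{3 u^{2}}{2} + \frac{1}{2} \right)}, so integration by parts undoes it.
F(u) = - \frac{3 \log{\left(\frac{3 u^{2}}{2} + \frac{1}{2} \right)} \operatorname{atan}{\left(\frac{3 u}{2} \right)}}{4} is an antiderivative of f.
Check: d/du[- \frac{3 \log{\left(\frac{3 u^{2}}{2} + \frac{1}{2} \right)} \operatorname{atan}{\left(\frac{3 u}{2} \right)}}{4}] = \frac{- 81 u^{3} \operatorname{atan}{\left(\frac{3 u}{2} \right)} - 27 u^{2} \log{\left(3 u^{2} + 1 \right)} + 27 u^{2} \log{\left(2 \right)} - 36 u \operatorname{atan}{\left(\frac{3 u}{2} \right)} - 9 \log{\left(3 u^{2} + 1 \right)} + 9 \log{\left(2 \right)}}{54 u^{4} + 42 u^{2} + 8}, which equals f(u).
F(5) = - \frac{3 \log{\left(38 \right)} \operatorname{atan}{\left(\frac{15}{2} \right)}}{4}; F(1) = - \frac{3 \log{\left(2 \right)} \operatorname{atan}{\left(\frac{3}{2} \right)}}{4}.
Integral = F(5) - F(1) = - \frac{3 \log{\left(38 \right)} \operatorname{atan}{\left(\frac{15}{2} \right)}}{4} + \frac{3 \log{\left(2 \right)} \operatorname{atan}{\left(\frac{3}{2} \right)}}{4}.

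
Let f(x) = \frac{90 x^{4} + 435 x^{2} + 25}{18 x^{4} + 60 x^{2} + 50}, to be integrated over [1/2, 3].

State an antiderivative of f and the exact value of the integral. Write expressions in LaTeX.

Check any antiderivative F(x) by computing F'(x) and comparing it with f(x).
F(x) = \frac{5 x \left(6 x^{2} + 1\right)}{2 \left(3 x^{2} + 5\right)} is an antiderivative of f.
Check: d/dx[\frac{5 x \left(6 x^{2} + 1\right)}{2 \left(3 x^{2} + 5\right)}] = \frac{90 x^{4} + 435 x^{2} + 25}{18 x^{4} + 60 x^{2} + 50} = f(x).
F(3) = \frac{825}{64}; F(1/2) = \frac{25}{46}.
Integral = F(3) - F(1/2) = \frac{18175}{1472}.

Antiderivative: F(x) = \frac{5 x \left(6 x^{2} + 1\right)}{2 \left(3 x^{2} + 5\right)}; value = \frac{18175}{1472}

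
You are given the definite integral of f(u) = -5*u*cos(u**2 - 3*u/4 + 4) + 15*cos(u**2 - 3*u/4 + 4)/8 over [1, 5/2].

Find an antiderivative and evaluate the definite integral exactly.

Antiderivative: F(u) = -5*sin(u**2 - 3*u/4 + 4)/2; value = 5*sin(17/4)/2 - 5*sin(67/8)/2

f matches the chain-rule pattern g'(h)*h' with inner function h(u) = u**2 - 3*u/4 + 4; substituting w = h(u) collapses the integral.
F(u) = -5*sin(u**2 - 3*u/4 + 4)/2 is an antiderivative of f.
Check: d/du[-5*sin(u**2 - 3*u/4 + 4)/2] = -5*u*cos(u**2 - 3*u/4 + 4) + 15*cos(u**2 - 3*u/4 + 4)/8 = f(u).
F(5/2) = -5*sin(67/8)/2; F(1) = -5*sin(17/4)/2.
Integral = F(5/2) - F(1) = 5*sin(17/4)/2 - 5*sin(67/8)/2.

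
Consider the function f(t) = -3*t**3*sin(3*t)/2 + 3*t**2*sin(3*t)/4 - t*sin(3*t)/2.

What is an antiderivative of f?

An antiderivative is F(t) = t**3*cos(3*t)/2 - t**2*sin(3*t)/2 - t**2*cos(3*t)/4 + t*sin(3*t)/6 - t*cos(3*t)/6 + sin(3*t)/18 + cos(3*t)/18.

Integrate term by term and add the pieces.
Check: d/dt[t**3*cos(3*t)/2 - t**2*sin(3*t)/2 - t**2*cos(3*t)/4 + t*sin(3*t)/6 - t*cos(3*t)/6 + sin(3*t)/18 + cos(3*t)/18] = -3*t**3*sin(3*t)/2 + 3*t**2*sin(3*t)/4 - t*sin(3*t)/2 = f(t).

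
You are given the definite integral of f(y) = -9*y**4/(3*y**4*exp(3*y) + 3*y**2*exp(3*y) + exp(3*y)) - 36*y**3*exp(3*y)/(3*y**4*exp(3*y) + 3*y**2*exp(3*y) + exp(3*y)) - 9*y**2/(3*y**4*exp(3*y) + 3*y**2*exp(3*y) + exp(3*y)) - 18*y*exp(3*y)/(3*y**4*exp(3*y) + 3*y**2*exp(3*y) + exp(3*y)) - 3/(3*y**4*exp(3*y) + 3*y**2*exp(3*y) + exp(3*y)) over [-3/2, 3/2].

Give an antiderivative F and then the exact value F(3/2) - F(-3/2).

Antiderivative: F(y) = -3*log(2*y**4 + 2*y**2 + 2/3) + exp(-3*y); value = -exp(9/2) + exp(-9/2)

The integrand splits into summands that can be handled one at a time.
F(y) = -3*log(2*y**4 + 2*y**2 + 2/3) + exp(-3*y) is an antiderivative of f.
Check: d/dy[-3*log(2*y**4 + 2*y**2 + 2/3) + exp(-3*y)] = (-9*y**4 - 36*y**3*exp(3*y) - 9*y**2 - 18*y*exp(3*y) - 3)/(3*y**4*exp(3*y) + 3*y**2*exp(3*y) + exp(3*y)), which equals f(y).
F(3/2) = -3*log(367/24) + exp(-9/2); F(-3/2) = -3*log(367/24) + exp(9/2).
Integral = F(3/2) - F(-3/2) = -exp(9/2) + exp(-9/2).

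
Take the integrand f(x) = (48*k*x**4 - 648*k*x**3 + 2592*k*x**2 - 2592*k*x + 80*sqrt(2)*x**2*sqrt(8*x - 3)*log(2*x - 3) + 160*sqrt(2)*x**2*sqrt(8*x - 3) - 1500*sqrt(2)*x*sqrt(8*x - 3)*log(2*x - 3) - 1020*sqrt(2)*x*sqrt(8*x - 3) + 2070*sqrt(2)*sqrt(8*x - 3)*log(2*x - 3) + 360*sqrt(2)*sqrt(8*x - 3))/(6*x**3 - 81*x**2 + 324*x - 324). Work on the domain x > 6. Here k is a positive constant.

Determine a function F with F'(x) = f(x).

An antiderivative is F(x) = 4*k*x**2 + 40*(4*x - 3/2)**(3/2)*log(2*x - 3)/(3*(x - 6)).

Differentiate the proposed F(x) back; it has to land on f(x) exactly.
Check: d/dx[4*k*x**2 + 40*(4*x - 3/2)**(3/2)*log(2*x - 3)/(3*(x - 6))] = (48*sqrt(2)*k*x**4 - 648*sqrt(2)*k*x**3 + 2592*sqrt(2)*k*x**2 - 2592*sqrt(2)*k*x + 160*x**2*sqrt(8*x - 3)*log(2*x - 3) + 320*x**2*sqrt(8*x - 3) - 3000*x*sqrt(8*x - 3)*log(2*x - 3) - 2040*x*sqrt(8*x - 3) + 4140*sqrt(8*x - 3)*log(2*x - 3) + 720*sqrt(8*x - 3))/(6*sqrt(2)*x**3 - 81*sqrt(2)*x**2 + 324*sqrt(2)*x - 324*sqrt(2)), which equals f(x).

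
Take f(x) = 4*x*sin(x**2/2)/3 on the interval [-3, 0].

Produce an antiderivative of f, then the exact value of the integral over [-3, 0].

Antiderivative: F(x) = -4*cos(x**2/2)/3; value = -4/3 + 4*cos(9/2)/3

f matches the chain-rule pattern g'(h)*h' with inner function h(x) = x**2/2; substituting u = h(x) collapses the integral.
F(x) = -4*cos(x**2/2)/3 is an antiderivative of f.
Check: d/dx[-4*cos(x**2/2)/3] = 4*x*sin(x**2/2)/3 = f(x).
F(0) = -4/3; F(-3) = -4*cos(9/2)/3.
Integral = F(0) - F(-3) = -4/3 + 4*cos(9/2)/3.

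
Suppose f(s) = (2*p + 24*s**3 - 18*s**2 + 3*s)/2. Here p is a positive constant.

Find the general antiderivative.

F(s) = s*(4*p + 12*s**3 - 12*s**2 + 3*s)/4 + C

For F(s) to be correct the identity F'(s) - f(s) = 0 must hold.
Check: d/ds[s*(4*p + 12*s**3 - 12*s**2 + 3*s)/4] = p + 12*s**3 - 9*s**2 + 3*s/2, which equals f(s).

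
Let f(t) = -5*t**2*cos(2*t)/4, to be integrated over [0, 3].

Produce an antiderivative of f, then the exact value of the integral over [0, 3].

Check any antiderivative F(t) by computing F'(t) and comparing it with f(t).
F(t) = -5*t**2*sin(2*t)/8 - 5*t*cos(2*t)/8 + 5*sin(2*t)/16 is an antiderivative of f.
Check: d/dt[-5*t**2*sin(2*t)/8 - 5*t*cos(2*t)/8 + 5*sin(2*t)/16] = -5*t**2*cos(2*t)/4 = f(t).
F(3) = -15*cos(6)/8 - 85*sin(6)/16; F(0) = 0.
Integral = F(3) - F(0) = -15*cos(6)/8 - 85*sin(6)/16.

Antiderivative: F(t) = -5*t**2*sin(2*t)/8 - 5*t*cos(2*t)/8 + 5*sin(2*t)/16; value = -15*cos(6)/8 - 85*sin(6)/16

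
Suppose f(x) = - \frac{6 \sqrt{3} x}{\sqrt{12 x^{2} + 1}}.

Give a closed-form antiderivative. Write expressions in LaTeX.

The substitution u = 4 x^{2} + \frac{1}{3} works: f is exactly (dF/du)*(du/dx) for that inner function.
Check: d/dx[- \frac{3 \sqrt{4 x^{2} + \frac{1}{3}}}{2}] = - \frac{6 \sqrt{3} x}{\sqrt{12 x^{2} + 1}} = f(x).

An antiderivative is F(x) = - \frac{3 \sqrt{4 x^{2} + \frac{1}{3}}}{2}.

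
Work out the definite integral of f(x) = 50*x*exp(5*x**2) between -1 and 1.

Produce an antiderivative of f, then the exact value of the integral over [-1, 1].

Antiderivative: F(x) = 5*exp(5*x**2); value = 0

The substitution u = 5*x**2 works: f is exactly (dF/du)*(du/dx) for that inner function.
F(x) = 5*exp(5*x**2) is an antiderivative of f.
Check: d/dx[5*exp(5*x**2)] = 50*x*exp(5*x**2) = f(x).
F(1) = 5*exp(5); F(-1) = 5*exp(5).
Integral = F(1) - F(-1) = 0.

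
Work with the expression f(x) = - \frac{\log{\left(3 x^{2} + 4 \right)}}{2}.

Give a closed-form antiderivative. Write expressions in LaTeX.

Recover f(x) by differentiating a candidate F(x); any mismatch rules it out.
Check: d/dx[- \frac{x \log{\left(3 x^{2} + 4 \right)}}{2} + x - \frac{2 \sqrt{3} \operatorname{atan}{\left(\frac{\sqrt{3} x}{2} \right)}}{3}] = - \frac{\log{\left(3 x^{2} + 4 \right)}}{2} = f(x).

An antiderivative is F(x) = - \frac{x \log{\left(3 x^{2} + 4 \right)}}{2} + x - \frac{2 \sqrt{3} \operatorname{atan}{\left(\frac{\sqrt{3} x}{2} \right)}}{3}.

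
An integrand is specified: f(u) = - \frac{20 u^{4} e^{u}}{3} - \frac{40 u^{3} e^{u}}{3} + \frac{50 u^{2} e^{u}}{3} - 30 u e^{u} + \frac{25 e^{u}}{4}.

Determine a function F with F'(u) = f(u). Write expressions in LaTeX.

Recognize the product-rule pattern: f = v'r + vr' with v = - \frac{5 \left(2 u^{2} - 2 u + \frac{5}{2}\right)^{2}}{3}, r = e^{u}, so integration by parts undoes it.
Check: d/du[- \frac{5 \left(4 u^{2} - 4 u + 5\right)^{2} e^{u}}{12}] = - \frac{20 u^{4} e^{u}}{3} - \frac{40 u^{3} e^{u}}{3} + \frac{50 u^{2} e^{u}}{3} - 30 u e^{u} + \frac{25 e^{u}}{4} = f(u).

An antiderivative is F(u) = - \frac{5 \left(4 u^{2} - 4 u + 5\right)^{2} e^{u}}{12}.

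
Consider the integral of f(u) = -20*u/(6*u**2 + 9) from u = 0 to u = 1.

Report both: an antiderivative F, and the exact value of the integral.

Antiderivative: F(u) = -5*log(2*u**2 + 3)/3; value = -5*log(5)/3 + 5*log(3)/3

The substitution w = 2*u**2 + 3 works: f is exactly (dF/dw)*(dw/du) for that inner function.
F(u) = -5*log(2*u**2 + 3)/3 is an antiderivative of f.
Check: d/du[-5*log(2*u**2 + 3)/3] = -20*u/(6*u**2 + 9) = f(u).
F(1) = -5*log(5)/3; F(0) = -5*log(3)/3.
Integral = F(1) - F(0) = -5*log(5)/3 + 5*log(3)/3.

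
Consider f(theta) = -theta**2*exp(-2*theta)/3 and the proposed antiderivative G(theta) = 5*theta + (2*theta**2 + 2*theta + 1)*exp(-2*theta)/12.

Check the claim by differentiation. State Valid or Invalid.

Invalid: d/dtheta[G] - f = 5, which is not 0.

d/dtheta[G] = (-theta**2 + 15*exp(2*theta))*exp(-2*theta)/3
d/dtheta[G] - f(theta) = 5 != 0.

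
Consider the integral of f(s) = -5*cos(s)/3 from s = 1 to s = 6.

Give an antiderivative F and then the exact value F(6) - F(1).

Antiderivative: F(s) = -5*sin(s)/3; value = -5*sin(6)/3 + 5*sin(1)/3

Whatever form F(s) takes, F'(s) = f(s) is non-negotiable.
F(s) = -5*sin(s)/3 is an antiderivative of f.
Check: d/ds[-5*sin(s)/3] = -5*cos(s)/3 = f(s).
F(6) = -5*sin(6)/3; F(1) = -5*sin(1)/3.
Integral = F(6) - F(1) = -5*sin(6)/3 + 5*sin(1)/3.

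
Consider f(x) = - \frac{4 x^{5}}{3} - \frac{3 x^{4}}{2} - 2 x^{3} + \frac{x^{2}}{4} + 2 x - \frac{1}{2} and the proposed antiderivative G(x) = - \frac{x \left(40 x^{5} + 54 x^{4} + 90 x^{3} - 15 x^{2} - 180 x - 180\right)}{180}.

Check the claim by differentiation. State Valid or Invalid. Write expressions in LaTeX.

Invalid: d/dx[G] - f = \frac{3}{2}, which is not 0.

d/dx[G] = - \frac{4 x^{5}}{3} - \frac{3 x^{4}}{2} - 2 x^{3} + \frac{x^{2}}{4} + 2 x + 1
d/dx[G] - f(x) = \frac{3}{2} != 0.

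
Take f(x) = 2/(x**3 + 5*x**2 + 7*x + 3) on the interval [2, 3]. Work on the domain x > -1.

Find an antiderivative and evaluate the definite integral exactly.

Factor the denominator ((x + 1)**2*(x + 3)) and decompose: f = 1/(2*(x + 3)) - 1/(2*(x + 1)) + (x + 1)**(-2); each piece integrates to a log, atan, or power term.
F(x) = -log(x + 1)/2 + log(x + 3)/2 - 2/(2*x + 2) is an antiderivative of f.
Check: d/dx[-log(x + 1)/2 + log(x + 3)/2 - 2/(2*x + 2)] = 2/(x**3 + 5*x**2 + 7*x + 3) = f(x).
F(3) = -log(4)/2 - 1/4 + log(6)/2; F(2) = -log(3)/2 - 1/3 + log(5)/2.
Integral = F(3) - F(2) = -log(5)/2 - log(4)/2 + 1/12 + log(3)/2 + log(6)/2.

Antiderivative: F(x) = -log(x + 1)/2 + log(x + 3)/2 - 2/(2*x + 2); value = -log(5)/2 - log(4)/2 + 1/12 + log(3)/2 + log(6)/2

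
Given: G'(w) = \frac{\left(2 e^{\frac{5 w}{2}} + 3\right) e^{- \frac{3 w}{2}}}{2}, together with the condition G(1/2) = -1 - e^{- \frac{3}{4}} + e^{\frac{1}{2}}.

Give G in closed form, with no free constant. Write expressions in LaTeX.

Differentiate the proposed G(w) back; it has to land on the given G'(w).
A general antiderivative is e^{w} - e^{- \frac{3 w}{2}} + C.
The condition gives C = -1 - e^{- \frac{3}{4}} + e^{\frac{1}{2}} - (- \frac{1}{e^{\frac{3}{4}}} + e^{\frac{1}{2}}) = -1.
So G(w) = \left(e^{\frac{5 w}{2}} - e^{\frac{3 w}{2}} - 1\right) e^{- \frac{3 w}{2}}.
Check: d/dw[\left(e^{\frac{5 w}{2}} - e^{\frac{3 w}{2}} - 1\right) e^{- \frac{3 w}{2}}] = \frac{\left(2 e^{\frac{5 w}{2}} + 3\right) e^{- \frac{3 w}{2}}}{2} = G'(w).

G(w) = \left(e^{\frac{5 w}{2}} - e^{\frac{3 w}{2}} - 1\right) e^{- \frac{3 w}{2}}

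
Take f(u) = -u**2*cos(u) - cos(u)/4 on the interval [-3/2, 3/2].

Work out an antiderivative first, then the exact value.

Antiderivative: F(u) = -u**2*sin(u) - 2*u*cos(u) + 7*sin(u)/4; value = -sin(3/2) - 6*cos(3/2)

The integrand splits into summands that can be handled one at a time.
F(u) = -u**2*sin(u) - 2*u*cos(u) + 7*sin(u)/4 is an antiderivative of f.
Check: d/du[-u**2*sin(u) - 2*u*cos(u) + 7*sin(u)/4] = -u**2*cos(u) - cos(u)/4 = f(u).
F(3/2) = -sin(3/2)/2 - 3*cos(3/2); F(-3/2) = 3*cos(3/2) + sin(3/2)/2.
Integral = F(3/2) - F(-3/2) = -sin(3/2) - 6*cos(3/2).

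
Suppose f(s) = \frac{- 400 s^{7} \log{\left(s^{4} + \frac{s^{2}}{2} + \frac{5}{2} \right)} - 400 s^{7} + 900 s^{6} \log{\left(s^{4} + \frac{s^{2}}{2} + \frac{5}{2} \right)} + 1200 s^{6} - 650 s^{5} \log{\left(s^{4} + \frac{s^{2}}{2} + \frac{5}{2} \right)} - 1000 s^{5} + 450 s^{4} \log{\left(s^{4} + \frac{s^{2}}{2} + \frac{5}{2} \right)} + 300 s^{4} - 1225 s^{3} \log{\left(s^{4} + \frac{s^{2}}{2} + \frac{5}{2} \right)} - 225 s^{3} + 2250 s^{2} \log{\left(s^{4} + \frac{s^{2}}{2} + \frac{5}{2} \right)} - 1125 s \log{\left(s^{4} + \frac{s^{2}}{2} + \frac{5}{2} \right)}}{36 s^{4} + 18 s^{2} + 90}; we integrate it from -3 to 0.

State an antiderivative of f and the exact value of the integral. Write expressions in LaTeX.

Antiderivative: F(s) = - \frac{25 s^{4} \log{\left(s^{4} + \frac{s^{2}}{2} + \frac{5}{2} \right)}}{9} + \frac{25 s^{3} \log{\left(s^{4} + \frac{s^{2}}{2} + \frac{5}{2} \right)}}{3} - \frac{25 s^{2} \log{\left(s^{4} + \frac{s^{2}}{2} + \frac{5}{2} \right)}}{4}; value = \frac{2025 \log{\left(88 \right)}}{4}

f has the shape u'v + uv' for u = - \left(\frac{5 s^{2}}{3} - \frac{5 s}{2}\right)^{2} and v = \log{\left(s^{4} + \frac{s^{2}}{2} + \frac{5}{2} \right)} — it is the derivative of the product u*v.
F(s) = - \frac{25 s^{4} \log{\left(s^{4} + \frac{s^{2}}{2} + \frac{5}{2} \right)}}{9} + \frac{25 s^{3} \log{\left(s^{4} + \frac{s^{2}}{2} + \frac{5}{2} \right)}}{3} - \frac{25 s^{2} \log{\left(s^{4} + \frac{s^{2}}{2} + \frac{5}{2} \right)}}{4} is an antiderivative of f.
Check: d/ds[- \frac{25 s^{4} \log{\left(s^{4} + \frac{s^{2}}{2} + \frac{5}{2} \right)}}{9} + \frac{25 s^{3} \log{\left(s^{4} + \frac{s^{2}}{2} + \frac{5}{2} \right)}}{3} - \frac{25 s^{2} \log{\left(s^{4} + \frac{s^{2}}{2} + \frac{5}{2} \right)}}{4}] = \frac{- 400 s^{7} \log{\left(s^{4} + \frac{s^{2}}{2} + \frac{5}{2} \right)} - 400 s^{7} + 900 s^{6} \log{\left(s^{4} + \frac{s^{2}}{2} + \frac{5}{2} \right)} + 1200 s^{6} - 650 s^{5} \log{\left(s^{4} + \frac{s^{2}}{2} + \frac{5}{2} \right)} - 1000 s^{5} + 450 s^{4} \log{\left(s^{4} + \frac{s^{2}}{2} + \frac{5}{2} \right)} + 300 s^{4} - 1225 s^{3} \log{\left(s^{4} + \frac{s^{2}}{2} + \frac{5}{2} \right)} - 225 s^{3} + 2250 s^{2} \log{\left(s^{4} + \frac{s^{2}}{2} + \frac{5}{2} \right)} - 1125 s \log{\left(s^{4} + \frac{s^{2}}{2} + \frac{5}{2} \right)}}{36 s^{4} + 18 s^{2} + 90} = f(s).
F(0) = 0; F(-3) = - \frac{2025 \log{\left(88 \right)}}{4}.
Integral = F(0) - F(-3) = \frac{2025 \log{\left(88 \right)}}{4}.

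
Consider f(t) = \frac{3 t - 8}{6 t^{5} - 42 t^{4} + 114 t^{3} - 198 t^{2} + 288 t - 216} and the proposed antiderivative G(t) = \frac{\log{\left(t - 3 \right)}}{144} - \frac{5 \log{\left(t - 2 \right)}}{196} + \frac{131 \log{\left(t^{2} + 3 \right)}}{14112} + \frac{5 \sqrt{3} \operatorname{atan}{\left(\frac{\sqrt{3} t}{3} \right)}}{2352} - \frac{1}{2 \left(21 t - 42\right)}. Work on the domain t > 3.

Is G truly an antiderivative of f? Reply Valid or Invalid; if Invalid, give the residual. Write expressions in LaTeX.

Invalid: d/dt[G] - f = \frac{8 - 3 t}{12 t^{5} - 84 t^{4} + 228 t^{3} - 396 t^{2} + 576 t - 432}, which is not 0.

d/dt[G] = \frac{3 t - 8}{12 t^{5} - 84 t^{4} + 228 t^{3} - 396 t^{2} + 576 t - 432}
d/dt[G] - f(t) = \frac{8 - 3 t}{12 t^{5} - 84 t^{4} + 228 t^{3} - 396 t^{2} + 576 t - 432} != 0.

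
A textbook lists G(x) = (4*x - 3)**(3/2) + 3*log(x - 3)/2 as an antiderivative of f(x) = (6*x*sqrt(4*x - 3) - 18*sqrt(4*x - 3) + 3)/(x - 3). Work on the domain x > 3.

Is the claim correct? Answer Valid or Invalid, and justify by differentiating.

d/dx[G] = (12*x*sqrt(4*x - 3) - 36*sqrt(4*x - 3) + 3)/(2*x - 6)
d/dx[G] - f(x) = -3/(2*x - 6) != 0.

Invalid: d/dx[G] - f = -3/(2*x - 6), which is not 0.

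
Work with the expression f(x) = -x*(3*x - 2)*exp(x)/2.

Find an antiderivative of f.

An antiderivative is F(x) = -(3*x**2 - 8*x + 8)*exp(x)/2.

f has the shape u'v + uv' for u = -3*x**2/2 + 4*x - 4 and v = exp(x) — it is the derivative of the product u*v.
Check: d/dx[-(3*x**2 - 8*x + 8)*exp(x)/2] = -3*x**2*exp(x)/2 + x*exp(x), which equals f(x).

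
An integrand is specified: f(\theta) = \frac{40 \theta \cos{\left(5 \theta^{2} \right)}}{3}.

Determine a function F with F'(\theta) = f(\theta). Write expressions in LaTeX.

The substitution u = 5 \theta^{2} works: f is exactly (dF/du)*(du/d\theta) for that inner function.
Check: d/d\theta[\frac{4 \sin{\left(5 \theta^{2} \right)}}{3}] = \frac{40 \theta \cos{\left(5 \theta^{2} \right)}}{3} = f(\theta).

An antiderivative is F(\theta) = \frac{4 \sin{\left(5 \theta^{2} \right)}}{3}.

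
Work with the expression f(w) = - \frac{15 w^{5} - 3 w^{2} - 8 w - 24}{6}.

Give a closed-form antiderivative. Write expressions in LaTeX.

An antiderivative is F(w) = - \frac{5 w^{6}}{12} + \frac{w^{3}}{6} + \frac{2 w^{2}}{3} + 4 w.

Differentiate the proposed F(w) back; it has to land on f(w) exactly.
Check: d/dw[- \frac{5 w^{6}}{12} + \frac{w^{3}}{6} + \frac{2 w^{2}}{3} + 4 w] = - \frac{5 w^{5}}{2} + \frac{w^{2}}{2} + \frac{4 w}{3} + 4, which equals f(w).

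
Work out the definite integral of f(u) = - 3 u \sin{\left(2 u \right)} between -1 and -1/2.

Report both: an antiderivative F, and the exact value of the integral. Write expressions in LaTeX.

Whatever form F(u) takes, F'(u) = f(u) is non-negotiable.
F(u) = \frac{3 u \cos{\left(2 u \right)}}{2} - \frac{3 \sin{\left(2 u \right)}}{4} is an antiderivative of f.
Check: d/du[\frac{3 u \cos{\left(2 u \right)}}{2} - \frac{3 \sin{\left(2 u \right)}}{4}] = - 3 u \sin{\left(2 u \right)} = f(u).
F(-1/2) = - \frac{3 \cos{\left(1 \right)}}{4} + \frac{3 \sin{\left(1 \right)}}{4}; F(-1) = - \frac{3 \cos{\left(2 \right)}}{2} + \frac{3 \sin{\left(2 \right)}}{4}.
Integral = F(-1/2) - F(-1) = - \frac{3 \sin{\left(2 \right)}}{4} + \frac{3 \cos{\left(2 \right)}}{2} - \frac{3 \cos{\left(1 \right)}}{4} + \frac{3 \sin{\left(1 \right)}}{4}.

Antiderivative: F(u) = \frac{3 u \cos{\left(2 u \right)}}{2} - \frac{3 \sin{\left(2 u \right)}}{4}; value = - \frac{3 \sin{\left(2 \right)}}{4} + \frac{3 \cos{\left(2 \right)}}{2} - \frac{3 \cos{\left(1 \right)}}{4} + \frac{3 \sin{\left(1 \right)}}{4}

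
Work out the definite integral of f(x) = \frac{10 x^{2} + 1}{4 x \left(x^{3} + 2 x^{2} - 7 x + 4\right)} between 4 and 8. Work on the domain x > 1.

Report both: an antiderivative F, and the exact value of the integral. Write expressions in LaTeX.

Antiderivative: F(x) = - \frac{- 25 x \log{\left(x \right)} - 136 x \log{\left(x - 1 \right)} + 161 x \log{\left(x + 4 \right)} + 25 \log{\left(x \right)} + 136 \log{\left(x - 1 \right)} - 161 \log{\left(x + 4 \right)} + 220}{400 \left(x - 1\right)}; value = - \frac{161 \log{\left(12 \right)}}{400} - \frac{17 \log{\left(3 \right)}}{50} - \frac{\log{\left(4 \right)}}{16} + \frac{11}{105} + \frac{17 \log{\left(7 \right)}}{50} + \frac{93 \log{\left(8 \right)}}{200}

Factor the denominator (4 x \left(x - 1\right)^{2} \left(x + 4\right)) and decompose: f = - \frac{161}{400 \left(x + 4\right)} + \frac{17}{50 \left(x - 1\right)} + \frac{11}{20 \left(x - 1\right)^{2}} + \frac{1}{16 x}; each piece integrates to a log, atan, or power term.
F(x) = - \frac{- 25 x \log{\left(x \right)} - 136 x \log{\left(x - 1 \right)} + 161 x \log{\left(x + 4 \right)} + 25 \log{\left(x \right)} + 136 \log{\left(x - 1 \right)} - 161 \log{\left(x + 4 \right)} + 220}{400 \left(x - 1\right)} is an antiderivative of f.
Check: d/dx[- \frac{- 25 x \log{\left(x \right)} - 136 x \log{\left(x - 1 \right)} + 161 x \log{\left(x + 4 \right)} + 25 \log{\left(x \right)} + 136 \log{\left(x - 1 \right)} - 161 \log{\left(x + 4 \right)} + 220}{400 \left(x - 1\right)}] = \frac{10 x^{2} + 1}{4 x^{4} + 8 x^{3} - 28 x^{2} + 16 x}, which equals f(x).
F(8) = - \frac{161 \log{\left(12 \right)}}{400} - \frac{11}{140} + \frac{\log{\left(8 \right)}}{16} + \frac{17 \log{\left(7 \right)}}{50}; F(4) = - \frac{161 \log{\left(8 \right)}}{400} - \frac{11}{60} + \frac{\log{\left(4 \right)}}{16} + \frac{17 \log{\left(3 \right)}}{50}.
Integral = F(8) - F(4) = - \frac{161 \log{\left(12 \right)}}{400} - \frac{17 \log{\left(3 \right)}}{50} - \frac{\log{\left(4 \right)}}{16} + \frac{11}{105} + \frac{17 \log{\left(7 \right)}}{50} + \frac{93 \log{\left(8 \right)}}{200}.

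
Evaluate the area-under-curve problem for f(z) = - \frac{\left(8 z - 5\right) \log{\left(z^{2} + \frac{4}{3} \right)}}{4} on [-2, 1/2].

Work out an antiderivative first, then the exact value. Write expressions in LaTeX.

Antiderivative: F(z) = \frac{12 z^{2} + 3 z \left(5 - 4 z\right) \log{\left(z^{2} + \frac{4}{3} \right)} - 30 z - 16 \log{\left(z^{2} + \frac{4}{3} \right)} + 20 \sqrt{3} \operatorname{atan}{\left(\frac{\sqrt{3} z}{2} \right)}}{12}; value = -10 - \frac{23 \log{\left(\frac{19}{12} \right)}}{24} + \frac{5 \sqrt{3} \operatorname{atan}{\left(\frac{\sqrt{3}}{4} \right)}}{3} + \frac{5 \sqrt{3} \pi}{9} + \frac{47 \log{\left(\frac{16}{3} \right)}}{6}

A candidate is checked by its d/dz: the result must match f(z).
F(z) = \frac{12 z^{2} + 3 z \left(5 - 4 z\right) \log{\left(z^{2} + \frac{4}{3} \right)} - 30 z - 16 \log{\left(z^{2} + \frac{4}{3} \right)} + 20 \sqrt{3} \operatorname{atan}{\left(\frac{\sqrt{3} z}{2} \right)}}{12} is an antiderivative of f.
Check: d/dz[\frac{12 z^{2} + 3 z \left(5 - 4 z\right) \log{\left(z^{2} + \frac{4}{3} \right)} - 30 z - 16 \log{\left(z^{2} + \frac{4}{3} \right)} + 20 \sqrt{3} \operatorname{atan}{\left(\frac{\sqrt{3} z}{2} \right)}}{12}] = - 2 z \log{\left(z^{2} + \frac{4}{3} \right)} + \frac{5 \log{\left(z^{2} + \frac{4}{3} \right)}}{4}, which equals f(z).
F(1/2) = -1 - \frac{23 \log{\left(\frac{19}{12} \right)}}{24} + \frac{5 \sqrt{3} \operatorname{atan}{\left(\frac{\sqrt{3}}{4} \right)}}{3}; F(-2) = - \frac{47 \log{\left(\frac{16}{3} \right)}}{6} - \frac{5 \sqrt{3} \pi}{9} + 9.
Integral = F(1/2) - F(-2) = -10 - \frac{23 \log{\left(\frac{19}{12} \right)}}{24} + \frac{5 \sqrt{3} \operatorname{atan}{\left(\frac{\sqrt{3}}{4} \right)}}{3} + \frac{5 \sqrt{3} \pi}{9} + \frac{47 \log{\left(\frac{16}{3} \right)}}{6}.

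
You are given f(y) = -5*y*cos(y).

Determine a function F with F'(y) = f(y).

A first test for any F(y): its y-derivative must equal f(y) identically.
Check: d/dy[-5*y*sin(y) - 5*cos(y)] = -5*y*cos(y) = f(y).

An antiderivative is F(y) = -5*y*sin(y) - 5*cos(y).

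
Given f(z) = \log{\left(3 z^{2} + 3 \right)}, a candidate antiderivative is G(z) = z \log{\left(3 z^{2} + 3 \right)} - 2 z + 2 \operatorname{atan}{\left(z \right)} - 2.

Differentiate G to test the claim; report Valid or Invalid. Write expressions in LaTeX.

Valid - the claim checks out under differentiation.

d/dz[G] = \log{\left(z^{2} + 1 \right)} + \log{\left(3 \right)}
This equals f(z) exactly, so the claim holds.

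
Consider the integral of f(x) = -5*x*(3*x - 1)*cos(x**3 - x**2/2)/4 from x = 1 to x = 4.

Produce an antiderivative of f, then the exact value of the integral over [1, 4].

f matches the chain-rule pattern g'(h)*h' with inner function h(x) = x**3 - x**2/2; substituting u = h(x) collapses the integral.
F(x) = -5*sin(x**3 - x**2/2)/4 is an antiderivative of f.
Check: d/dx[-5*sin(x**3 - x**2/2)/4] = -15*x**2*cos(x**3 - x**2/2)/4 + 5*x*cos(x**3 - x**2/2)/4, which equals f(x).
F(4) = -5*sin(56)/4; F(1) = -5*sin(1/2)/4.
Integral = F(4) - F(1) = 5*sin(1/2)/4 - 5*sin(56)/4.

Antiderivative: F(x) = -5*sin(x**3 - x**2/2)/4; value = 5*sin(1/2)/4 - 5*sin(56)/4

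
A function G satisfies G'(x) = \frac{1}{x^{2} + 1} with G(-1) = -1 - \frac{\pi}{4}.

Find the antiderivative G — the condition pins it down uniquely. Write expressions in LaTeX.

G(x) = \operatorname{atan}{\left(x \right)} - 1

The proposed G(x) is checked by its d/dx: the result must match the given G'(x).
A general antiderivative is \operatorname{atan}{\left(x \right)} + C.
The condition gives C = -1 - \frac{\pi}{4} - (- \frac{\pi}{4}) = -1.
So G(x) = \operatorname{atan}{\left(x \right)} - 1.
Check: d/dx[\operatorname{atan}{\left(x \right)} - 1] = \frac{1}{x^{2} + 1} = G'(x).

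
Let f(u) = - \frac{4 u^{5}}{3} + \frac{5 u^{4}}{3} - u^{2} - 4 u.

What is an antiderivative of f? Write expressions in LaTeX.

An antiderivative is F(u) = - \frac{u^{2} \left(2 u^{4} - 3 u^{3} + 3 u + 18\right)}{9}.

The integrand splits into summands that can be handled one at a time.
Check: d/du[- \frac{u^{2} \left(2 u^{4} - 3 u^{3} + 3 u + 18\right)}{9}] = - \frac{4 u^{5}}{3} + \frac{5 u^{4}}{3} - u^{2} - 4 u = f(u).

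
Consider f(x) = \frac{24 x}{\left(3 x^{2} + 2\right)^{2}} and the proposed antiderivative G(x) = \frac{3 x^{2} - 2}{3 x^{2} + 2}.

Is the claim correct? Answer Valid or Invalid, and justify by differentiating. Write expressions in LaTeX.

Valid: G'(x) = f(x).

d/dx[G] = \frac{24 x}{9 x^{4} + 12 x^{2} + 4}
This equals f(x) exactly, so the claim holds.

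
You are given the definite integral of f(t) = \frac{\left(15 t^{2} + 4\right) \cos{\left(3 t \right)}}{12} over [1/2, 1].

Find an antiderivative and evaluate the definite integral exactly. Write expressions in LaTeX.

Antiderivative: F(t) = \frac{5 t^{2} \sin{\left(3 t \right)}}{12} + \frac{5 t \cos{\left(3 t \right)}}{18} + \frac{\sin{\left(3 t \right)}}{54}; value = \frac{5 \cos{\left(3 \right)}}{18} - \frac{53 \sin{\left(\frac{3}{2} \right)}}{432} - \frac{5 \cos{\left(\frac{3}{2} \right)}}{36} + \frac{47 \sin{\left(3 \right)}}{108}

Any candidate F(t) must reproduce f(t) exactly when differentiated.
F(t) = \frac{5 t^{2} \sin{\left(3 t \right)}}{12} + \frac{5 t \cos{\left(3 t \right)}}{18} + \frac{\sin{\left(3 t \right)}}{54} is an antiderivative of f.
Check: d/dt[\frac{5 t^{2} \sin{\left(3 t \right)}}{12} + \frac{5 t \cos{\left(3 t \right)}}{18} + \frac{\sin{\left(3 t \right)}}{54}] = \frac{5 t^{2} \cos{\left(3 t \right)}}{4} + \frac{\cos{\left(3 t \right)}}{3}, which equals f(t).
F(1) = \frac{5 \cos{\left(3 \right)}}{18} + \frac{47 \sin{\left(3 \right)}}{108}; F(1/2) = \frac{5 \cos{\left(\frac{3}{2} \right)}}{36} + \frac{53 \sin{\left(\frac{3}{2} \right)}}{432}.
Integral = F(1) - F(1/2) = \frac{5 \cos{\left(3 \right)}}{18} - \frac{53 \sin{\left(\frac{3}{2} \right)}}{432} - \frac{5 \cos{\left(\frac{3}{2} \right)}}{36} + \frac{47 \sin{\left(3 \right)}}{108}.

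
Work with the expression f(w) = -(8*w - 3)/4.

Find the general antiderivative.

Check any antiderivative F(w) by computing F'(w) and comparing it with f(w).
Check: d/dw[-(4*w**2 - 3*w - 4)/4] = 3/4 - 2*w, which equals f(w).

F(w) = -(4*w**2 - 3*w - 4)/4 + C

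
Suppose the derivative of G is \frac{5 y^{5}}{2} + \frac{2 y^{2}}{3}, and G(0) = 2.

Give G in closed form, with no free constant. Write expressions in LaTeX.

G(y) = \frac{5 y^{6}}{12} + \frac{2 y^{3}}{9} + 2

The integrand splits into summands that can be handled one at a time.
A general antiderivative is \frac{5 y^{6}}{12} + \frac{2 y^{3}}{9} + C.
The condition gives C = 2 - (0) = 2.
So G(y) = \frac{5 y^{6}}{12} + \frac{2 y^{3}}{9} + 2.
Check: d/dy[\frac{5 y^{6}}{12} + \frac{2 y^{3}}{9} + 2] = \frac{5 y^{5}}{2} + \frac{2 y^{2}}{3} = G'(y).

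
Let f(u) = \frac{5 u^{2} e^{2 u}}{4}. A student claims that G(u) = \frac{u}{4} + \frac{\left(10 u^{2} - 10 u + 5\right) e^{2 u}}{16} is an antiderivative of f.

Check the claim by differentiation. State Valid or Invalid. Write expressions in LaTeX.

d/du[G] = \frac{5 u^{2} e^{2 u}}{4} + \frac{1}{4}
d/du[G] - f(u) = \frac{1}{4} != 0.

Invalid: d/du[G] - f = \frac{1}{4}, which is not 0.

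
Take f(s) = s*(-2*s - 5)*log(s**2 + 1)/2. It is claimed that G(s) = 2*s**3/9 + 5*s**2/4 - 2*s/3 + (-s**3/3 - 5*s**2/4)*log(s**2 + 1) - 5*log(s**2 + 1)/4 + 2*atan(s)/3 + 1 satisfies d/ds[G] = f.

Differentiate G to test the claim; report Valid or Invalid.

Valid - the claim checks out under differentiation.

d/ds[G] = -s**2*log(s**2 + 1) - 5*s*log(s**2 + 1)/2
This equals f(s) exactly, so the claim holds.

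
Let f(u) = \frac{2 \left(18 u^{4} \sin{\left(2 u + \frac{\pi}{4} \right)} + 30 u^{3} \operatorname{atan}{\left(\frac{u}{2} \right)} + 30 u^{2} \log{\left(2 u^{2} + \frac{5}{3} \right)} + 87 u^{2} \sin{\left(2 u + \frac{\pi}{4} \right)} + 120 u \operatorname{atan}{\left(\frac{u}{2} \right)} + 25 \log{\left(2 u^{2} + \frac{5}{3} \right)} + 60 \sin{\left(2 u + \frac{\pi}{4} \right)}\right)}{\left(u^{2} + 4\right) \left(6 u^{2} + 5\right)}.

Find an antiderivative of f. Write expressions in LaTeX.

An antiderivative is F(u) = 5 \log{\left(2 u^{2} + \frac{5}{3} \right)} \operatorname{atan}{\left(\frac{u}{2} \right)} - 3 \cos{\left(2 u + \frac{\pi}{4} \right)}.

A first test for any F(u): its u-derivative must equal f(u) identically.
Check: d/du[5 \log{\left(2 u^{2} + \frac{5}{3} \right)} \operatorname{atan}{\left(\frac{u}{2} \right)} - 3 \cos{\left(2 u + \frac{\pi}{4} \right)}] = \frac{36 u^{4} \sin{\left(2 u + \frac{\pi}{4} \right)} + 60 u^{3} \operatorname{atan}{\left(\frac{u}{2} \right)} + 60 u^{2} \log{\left(2 u^{2} + \frac{5}{3} \right)} + 174 u^{2} \sin{\left(2 u + \frac{\pi}{4} \right)} + 240 u \operatorname{atan}{\left(\frac{u}{2} \right)} + 50 \log{\left(2 u^{2} + \frac{5}{3} \right)} + 120 \sin{\left(2 u + \frac{\pi}{4} \right)}}{6 u^{4} + 29 u^{2} + 20}, which equals f(u).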